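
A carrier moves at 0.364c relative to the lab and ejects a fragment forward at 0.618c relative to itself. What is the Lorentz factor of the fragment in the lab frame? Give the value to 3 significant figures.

γ ≈ 1.67

u_lab = (0.618 + 0.364)/(1 + 0.618×0.364) = 0.9820/1.22495 = 0.801664
γ = 1/√(1 − 0.801664²) = 1.67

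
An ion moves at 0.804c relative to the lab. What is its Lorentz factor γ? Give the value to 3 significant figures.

γ = 1/√(1 − β²) = 1/√(1 − 0.804²) = 1/√(0.35358) = 1.68

γ ≈ 1.68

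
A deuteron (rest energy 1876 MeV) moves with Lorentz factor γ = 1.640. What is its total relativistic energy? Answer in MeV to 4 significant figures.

γ = 1.640 (given)
E = γm₀c² = 1.640 × 1876 MeV = 3077 MeV

E ≈ 3077 MeV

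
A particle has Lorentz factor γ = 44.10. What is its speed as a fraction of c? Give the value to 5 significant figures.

β = √(1 − 1/γ²) = √(1 − 1/44.10²) = √(0.9994858) = 0.99974

β ≈ 0.99974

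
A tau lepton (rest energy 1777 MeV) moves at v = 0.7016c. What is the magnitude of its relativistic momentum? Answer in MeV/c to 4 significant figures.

p ≈ 1750 MeV/c

γ = 1/√(1 − 0.7016²) = 1.40337
p = γβm₀c = 1.40337 × 0.7016 × 1777 MeV/c = 1750 MeV/c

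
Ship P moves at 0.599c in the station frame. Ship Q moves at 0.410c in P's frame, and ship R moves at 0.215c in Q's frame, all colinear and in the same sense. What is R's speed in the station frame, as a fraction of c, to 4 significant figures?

u ≈ 0.8730c

Compose boost 2: (0.410 + 0.599)/(1 + 0.410×0.599) = 1.009/1.24559 = 0.810058
Compose boost 3: (0.215 + 0.810058)/(1 + 0.215×0.810058) = 1.02506/1.17416 = 0.8730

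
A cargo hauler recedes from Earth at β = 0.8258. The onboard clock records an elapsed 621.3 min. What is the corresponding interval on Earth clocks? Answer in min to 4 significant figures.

γ = 1/√(1 − 0.8258²) = 1.77317
Time dilation: Δt = γτ₀ = 1.77317 × 621.3 min = 1102 min

Δt ≈ 1102 min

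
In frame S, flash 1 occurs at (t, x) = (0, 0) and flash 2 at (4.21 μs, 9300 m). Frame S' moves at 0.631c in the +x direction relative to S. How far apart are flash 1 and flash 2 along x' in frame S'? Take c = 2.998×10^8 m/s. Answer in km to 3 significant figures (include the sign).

Δx' ≈ 11.0 km

γ = 1/√(1 − 0.631²) = 1.2890
Δx' = γ(Δx − vΔt) = 1.2890 × (9300 m − 0.631×(2.998×10^8 m/s)×4.21×10^-6 s)
= 1.2890 × (8503.6 m) = 11.0 km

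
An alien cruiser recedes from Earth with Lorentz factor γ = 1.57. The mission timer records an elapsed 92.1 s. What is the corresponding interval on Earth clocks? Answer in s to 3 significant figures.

γ = 1.57 (given)
Time dilation: Δt = γτ₀ = 1.57 × 92.1 s = 145 s

Δt ≈ 145 s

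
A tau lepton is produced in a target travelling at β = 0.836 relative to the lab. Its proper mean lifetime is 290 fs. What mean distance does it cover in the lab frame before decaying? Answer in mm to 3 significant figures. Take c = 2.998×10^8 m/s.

γ = 1/√(1 − 0.836²) = 1.8224
Dilated lifetime: Δt = γτ₀ = 1.8224 × 290 fs = 528.49 fs
d = vΔt = 0.836c × 528.49 fs = 2.5063×10^8 m/s × 5.2849×10^-13 s = 0.132 mm

d ≈ 0.132 mm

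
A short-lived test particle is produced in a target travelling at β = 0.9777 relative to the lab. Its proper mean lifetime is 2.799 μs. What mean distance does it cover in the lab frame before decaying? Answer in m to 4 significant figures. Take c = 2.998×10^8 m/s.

d ≈ 3907 m

γ = 1/√(1 − 0.9777²) = 4.76176
Dilated lifetime: Δt = γτ₀ = 4.76176 × 2.799 μs = 13.3282 μs
d = vΔt = 0.9777c × 13.3282 μs = 2.93114×10^8 m/s × 1.33282×10^-5 s = 3907 m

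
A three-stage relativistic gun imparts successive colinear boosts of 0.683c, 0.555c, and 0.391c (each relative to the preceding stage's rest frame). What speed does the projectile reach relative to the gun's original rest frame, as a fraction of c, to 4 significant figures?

u ≈ 0.9539c

Compose boost 2: (0.555 + 0.683)/(1 + 0.555×0.683) = 1.238/1.37906 = 0.897710
Compose boost 3: (0.391 + 0.897710)/(1 + 0.391×0.897710) = 1.28871/1.35100 = 0.9539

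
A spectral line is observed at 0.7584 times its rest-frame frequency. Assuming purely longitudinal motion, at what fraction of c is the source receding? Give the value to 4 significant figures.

β ≈ 0.2697

f_obs/f_src = √((1−β)/(1+β)) = 0.7584  ⇒  (1−β)/(1+β) = 0.575171
β = |1 − D²|/(1 + D²) = |1 − 0.575171|/(1 + 0.575171) = 0.2697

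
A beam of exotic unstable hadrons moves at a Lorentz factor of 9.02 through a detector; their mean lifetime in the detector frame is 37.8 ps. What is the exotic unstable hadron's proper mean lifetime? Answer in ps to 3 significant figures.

γ = 9.02 (given)
Proper time: τ₀ = Δt/γ = 37.8/9.02 = 4.19 ps

τ₀ ≈ 4.19 ps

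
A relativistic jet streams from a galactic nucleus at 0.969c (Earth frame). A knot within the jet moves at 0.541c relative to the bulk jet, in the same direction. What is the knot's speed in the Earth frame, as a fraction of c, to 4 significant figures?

Relativistic velocity addition: u = (u' + v)/(1 + u'v/c²)
= (0.541 + 0.969)/(1 + 0.541×0.969) = 1.510/1.52423 = 0.9907

u ≈ 0.9907c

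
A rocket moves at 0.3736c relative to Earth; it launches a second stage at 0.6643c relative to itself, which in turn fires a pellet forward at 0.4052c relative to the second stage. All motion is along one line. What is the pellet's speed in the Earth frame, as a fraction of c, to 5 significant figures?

Compose boost 2: (0.6643 + 0.3736)/(1 + 0.6643×0.3736) = 1.0379/1.248182 = 0.8315291
Compose boost 3: (0.4052 + 0.8315291)/(1 + 0.4052×0.8315291) = 1.236729/1.336936 = 0.92505

u ≈ 0.92505c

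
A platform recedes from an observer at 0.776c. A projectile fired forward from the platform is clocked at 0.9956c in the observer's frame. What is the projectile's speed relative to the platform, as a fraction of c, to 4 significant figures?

u' ≈ 0.9656c

Inverse velocity addition: u' = (u − v)/(1 − uv/c²)
= (0.9956 − 0.776)/(1 − 0.9956×0.776) = 0.2196/0.227414 = 0.9656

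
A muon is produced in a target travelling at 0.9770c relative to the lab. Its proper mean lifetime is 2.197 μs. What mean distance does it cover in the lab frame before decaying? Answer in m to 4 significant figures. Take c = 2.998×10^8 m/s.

γ = 1/√(1 − 0.9770²) = 4.68957
Dilated lifetime: Δt = γτ₀ = 4.68957 × 2.197 μs = 10.3030 μs
d = vΔt = 0.9770c × 10.3030 μs = 2.92905×10^8 m/s × 1.03030×10^-5 s = 3018 m

d ≈ 3018 m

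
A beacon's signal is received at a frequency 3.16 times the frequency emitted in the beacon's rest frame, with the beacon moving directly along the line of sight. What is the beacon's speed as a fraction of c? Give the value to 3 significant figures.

β ≈ 0.818

f_obs/f_src = √((1+β)/(1−β)) = 3.16  ⇒  (1+β)/(1−β) = 9.9856
β = |1 − D²|/(1 + D²) = |1 − 9.9856|/(1 + 9.9856) = 0.818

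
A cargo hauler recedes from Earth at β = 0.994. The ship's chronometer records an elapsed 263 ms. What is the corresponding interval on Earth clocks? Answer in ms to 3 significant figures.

γ = 1/√(1 − 0.994²) = 9.1424
Time dilation: Δt = γτ₀ = 9.1424 × 263 ms = 2400 ms

Δt ≈ 2400 ms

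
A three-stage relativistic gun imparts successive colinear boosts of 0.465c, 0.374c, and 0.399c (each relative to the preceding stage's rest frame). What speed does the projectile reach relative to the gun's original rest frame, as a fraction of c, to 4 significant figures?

u ≈ 0.8666c

Compose boost 2: (0.374 + 0.465)/(1 + 0.374×0.465) = 0.8390/1.17391 = 0.714706
Compose boost 3: (0.399 + 0.714706)/(1 + 0.399×0.714706) = 1.11371/1.28517 = 0.8666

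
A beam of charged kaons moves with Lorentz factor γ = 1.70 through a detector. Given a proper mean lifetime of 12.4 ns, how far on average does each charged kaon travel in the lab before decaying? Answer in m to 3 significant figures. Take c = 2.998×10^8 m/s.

d ≈ 5.11 m

β = √(1 − 1/γ²) = √(1 − 1/1.70²) = 0.80869
Dilated lifetime: Δt = γτ₀ = 1.70 × 12.4 ns = 21.080 ns
d = vΔt = 0.80869c × 21.080 ns = 2.4245×10^8 m/s × 2.1080×10^-8 s = 5.11 m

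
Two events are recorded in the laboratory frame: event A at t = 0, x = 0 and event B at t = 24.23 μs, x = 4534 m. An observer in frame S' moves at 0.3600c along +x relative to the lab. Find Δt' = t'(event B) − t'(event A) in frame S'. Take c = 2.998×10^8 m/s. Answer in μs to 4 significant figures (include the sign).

Δt' ≈ 20.14 μs

γ = 1/√(1 − 0.3600²) = 1.07187
Δt' = γ(Δt − vΔx/c²) = 1.07187 × (24.23 μs − 0.3600×4534 m / (2.998×10^8 m/s))
= 1.07187 × (18.7856 μs) = 20.14 μs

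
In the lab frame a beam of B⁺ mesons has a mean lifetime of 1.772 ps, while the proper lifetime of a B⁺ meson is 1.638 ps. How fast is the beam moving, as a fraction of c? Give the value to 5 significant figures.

γ = Δt/τ₀ = 1.772/1.638 = 1.081807
β = √(1 − 1/γ²) = √(1 − 1/1.081807²) = 0.38147

β ≈ 0.38147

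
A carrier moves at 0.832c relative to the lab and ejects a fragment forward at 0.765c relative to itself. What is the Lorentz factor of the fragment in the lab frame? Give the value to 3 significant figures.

γ ≈ 4.58

u_lab = (0.765 + 0.832)/(1 + 0.765×0.832) = 1.597/1.63648 = 0.975875
γ = 1/√(1 − 0.975875²) = 4.58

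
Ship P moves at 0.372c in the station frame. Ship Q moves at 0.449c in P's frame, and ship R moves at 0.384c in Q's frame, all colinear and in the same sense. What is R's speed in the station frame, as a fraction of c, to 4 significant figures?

u ≈ 0.8562c

Compose boost 2: (0.449 + 0.372)/(1 + 0.449×0.372) = 0.8210/1.16703 = 0.703496
Compose boost 3: (0.384 + 0.703496)/(1 + 0.384×0.703496) = 1.08750/1.27014 = 0.8562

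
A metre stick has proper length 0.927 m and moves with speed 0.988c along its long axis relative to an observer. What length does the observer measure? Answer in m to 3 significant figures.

L ≈ 0.143 m

γ = 1/√(1 − 0.988²) = 6.4744
Length contraction: L = L₀/γ = 0.927/6.4744 = 0.143 m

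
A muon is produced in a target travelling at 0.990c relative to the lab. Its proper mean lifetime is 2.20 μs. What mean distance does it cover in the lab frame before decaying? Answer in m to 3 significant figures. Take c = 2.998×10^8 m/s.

d ≈ 4630 m

γ = 1/√(1 − 0.990²) = 7.0888
Dilated lifetime: Δt = γτ₀ = 7.0888 × 2.20 μs = 15.595 μs
d = vΔt = 0.990c × 15.595 μs = 2.9680×10^8 m/s × 1.5595×10^-5 s = 4630 m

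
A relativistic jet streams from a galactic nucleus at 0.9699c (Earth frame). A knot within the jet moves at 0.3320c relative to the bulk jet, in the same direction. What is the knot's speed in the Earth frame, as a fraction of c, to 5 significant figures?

u ≈ 0.98479c

Relativistic velocity addition: u = (u' + v)/(1 + u'v/c²)
= (0.3320 + 0.9699)/(1 + 0.3320×0.9699) = 1.3019/1.322007 = 0.98479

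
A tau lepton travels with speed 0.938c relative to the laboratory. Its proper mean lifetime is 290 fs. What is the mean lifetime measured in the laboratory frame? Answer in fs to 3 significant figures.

γ = 1/√(1 − 0.938²) = 2.8849
Time dilation: Δt = γτ₀ = 2.8849 × 290 fs = 837 fs

Δt ≈ 837 fs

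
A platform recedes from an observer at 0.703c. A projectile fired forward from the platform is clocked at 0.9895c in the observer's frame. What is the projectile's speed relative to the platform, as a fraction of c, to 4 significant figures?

u' ≈ 0.9413c

Inverse velocity addition: u' = (u − v)/(1 − uv/c²)
= (0.9895 − 0.703)/(1 − 0.9895×0.703) = 0.2865/0.304381 = 0.9413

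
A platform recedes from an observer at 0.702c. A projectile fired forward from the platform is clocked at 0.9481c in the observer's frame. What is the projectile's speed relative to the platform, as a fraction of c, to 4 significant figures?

u' ≈ 0.7359c

Inverse velocity addition: u' = (u − v)/(1 − uv/c²)
= (0.9481 − 0.702)/(1 − 0.9481×0.702) = 0.2461/0.334434 = 0.7359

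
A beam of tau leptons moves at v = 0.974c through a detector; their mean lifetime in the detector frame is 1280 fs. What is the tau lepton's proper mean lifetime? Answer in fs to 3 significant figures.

τ₀ ≈ 290 fs

γ = 1/√(1 − 0.974²) = 4.4141
Proper time: τ₀ = Δt/γ = 1280/4.4141 = 290 fs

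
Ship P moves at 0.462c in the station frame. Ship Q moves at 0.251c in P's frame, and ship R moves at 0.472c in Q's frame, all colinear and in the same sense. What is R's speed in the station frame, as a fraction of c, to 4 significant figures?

u ≈ 0.8535c

Compose boost 2: (0.251 + 0.462)/(1 + 0.251×0.462) = 0.7130/1.11596 = 0.638911
Compose boost 3: (0.472 + 0.638911)/(1 + 0.472×0.638911) = 1.11091/1.30157 = 0.8535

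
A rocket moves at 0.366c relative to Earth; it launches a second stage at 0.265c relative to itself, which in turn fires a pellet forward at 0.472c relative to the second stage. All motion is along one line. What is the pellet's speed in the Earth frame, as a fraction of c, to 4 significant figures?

u ≈ 0.8236c

Compose boost 2: (0.265 + 0.366)/(1 + 0.265×0.366) = 0.6310/1.09699 = 0.575210
Compose boost 3: (0.472 + 0.575210)/(1 + 0.472×0.575210) = 1.04721/1.27150 = 0.8236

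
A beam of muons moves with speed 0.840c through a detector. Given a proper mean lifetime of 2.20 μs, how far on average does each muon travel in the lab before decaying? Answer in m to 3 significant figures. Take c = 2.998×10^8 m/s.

γ = 1/√(1 − 0.840²) = 1.8430
Dilated lifetime: Δt = γτ₀ = 1.8430 × 2.20 μs = 4.0547 μs
d = vΔt = 0.840c × 4.0547 μs = 2.5183×10^8 m/s × 4.0547×10^-6 s = 1020 m

d ≈ 1020 m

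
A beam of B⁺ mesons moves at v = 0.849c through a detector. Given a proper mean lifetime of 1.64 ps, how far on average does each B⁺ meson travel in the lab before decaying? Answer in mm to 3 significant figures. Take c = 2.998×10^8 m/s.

d ≈ 0.790 mm

γ = 1/√(1 − 0.849²) = 1.8925
Dilated lifetime: Δt = γτ₀ = 1.8925 × 1.64 ps = 3.1038 ps
d = vΔt = 0.849c × 3.1038 ps = 2.5453×10^8 m/s × 3.1038×10^-12 s = 0.790 mm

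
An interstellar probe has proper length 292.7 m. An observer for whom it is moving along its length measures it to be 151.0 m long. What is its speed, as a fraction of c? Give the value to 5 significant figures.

β ≈ 0.85666

γ = L₀/L = 292.7/151.0 = 1.938411
β = √(1 − 1/γ²) = 0.85666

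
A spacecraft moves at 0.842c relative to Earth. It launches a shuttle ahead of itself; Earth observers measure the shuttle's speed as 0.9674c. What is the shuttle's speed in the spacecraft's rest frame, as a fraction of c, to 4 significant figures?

u' ≈ 0.6762c

Inverse velocity addition: u' = (u − v)/(1 − uv/c²)
= (0.9674 − 0.842)/(1 − 0.9674×0.842) = 0.1254/0.185449 = 0.6762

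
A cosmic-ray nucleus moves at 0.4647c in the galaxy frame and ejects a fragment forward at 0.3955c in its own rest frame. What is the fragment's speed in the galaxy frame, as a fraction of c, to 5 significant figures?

u ≈ 0.72665c

Compose boost 2: (0.3955 + 0.4647)/(1 + 0.3955×0.4647) = 0.86020/1.183789 = 0.72665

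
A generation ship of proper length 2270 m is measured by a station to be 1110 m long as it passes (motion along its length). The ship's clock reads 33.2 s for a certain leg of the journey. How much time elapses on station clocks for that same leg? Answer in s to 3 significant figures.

Length contraction ⇒ γ = L₀/L = 2270/1110 = 2.0450
Time dilation: Δt = γτ₀ = 2.0450 × 33.2 s = 67.9 s

Δt ≈ 67.9 s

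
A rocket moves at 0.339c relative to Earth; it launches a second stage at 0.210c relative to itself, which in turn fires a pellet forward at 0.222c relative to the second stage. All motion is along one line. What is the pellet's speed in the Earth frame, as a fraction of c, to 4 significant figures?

u ≈ 0.6595c

Compose boost 2: (0.210 + 0.339)/(1 + 0.210×0.339) = 0.5490/1.07119 = 0.512514
Compose boost 3: (0.222 + 0.512514)/(1 + 0.222×0.512514) = 0.734514/1.11378 = 0.6595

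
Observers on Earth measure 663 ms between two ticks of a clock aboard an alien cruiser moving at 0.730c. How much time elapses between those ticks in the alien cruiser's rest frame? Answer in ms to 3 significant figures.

γ = 1/√(1 − 0.730²) = 1.4632
Proper time: τ₀ = Δt/γ = 663/1.4632 = 453 ms

τ₀ ≈ 453 ms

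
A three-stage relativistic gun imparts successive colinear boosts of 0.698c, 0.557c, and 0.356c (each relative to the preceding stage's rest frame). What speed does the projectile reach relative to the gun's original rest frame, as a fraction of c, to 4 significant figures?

Compose boost 2: (0.557 + 0.698)/(1 + 0.557×0.698) = 1.255/1.38879 = 0.903667
Compose boost 3: (0.356 + 0.903667)/(1 + 0.356×0.903667) = 1.25967/1.32171 = 0.9531

u ≈ 0.9531c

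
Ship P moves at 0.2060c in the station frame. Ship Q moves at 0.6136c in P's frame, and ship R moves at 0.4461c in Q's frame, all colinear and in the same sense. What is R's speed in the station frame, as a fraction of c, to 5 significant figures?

u ≈ 0.88610c

Compose boost 2: (0.6136 + 0.2060)/(1 + 0.6136×0.2060) = 0.81960/1.126402 = 0.7276268
Compose boost 3: (0.4461 + 0.7276268)/(1 + 0.4461×0.7276268) = 1.173727/1.324594 = 0.88610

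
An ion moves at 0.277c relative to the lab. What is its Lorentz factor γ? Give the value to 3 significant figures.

γ ≈ 1.04

γ = 1/√(1 − β²) = 1/√(1 − 0.277²) = 1/√(0.92327) = 1.04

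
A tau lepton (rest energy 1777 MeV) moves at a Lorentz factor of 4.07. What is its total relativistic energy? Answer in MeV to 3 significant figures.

γ = 4.07 (given)
E = γm₀c² = 4.07 × 1777 MeV = 7230 MeV

E ≈ 7230 MeV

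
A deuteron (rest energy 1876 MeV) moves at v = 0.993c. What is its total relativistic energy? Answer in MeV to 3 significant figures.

E ≈ 15900 MeV

γ = 1/√(1 − 0.993²) = 8.4664
E = γm₀c² = 8.4664 × 1876 MeV = 15900 MeV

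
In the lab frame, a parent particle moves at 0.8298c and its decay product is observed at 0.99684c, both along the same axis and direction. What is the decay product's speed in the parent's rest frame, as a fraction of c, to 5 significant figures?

u' ≈ 0.96654c

Inverse velocity addition: u' = (u − v)/(1 − uv/c²)
= (0.99684 − 0.8298)/(1 − 0.99684×0.8298) = 0.16704/0.1728222 = 0.96654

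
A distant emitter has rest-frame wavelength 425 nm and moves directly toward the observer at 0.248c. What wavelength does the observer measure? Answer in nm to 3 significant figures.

Relativistic Doppler: λ_obs = λ_src √((1−β)/(1+β))
= 425 × √(0.75200/1.2480) = 425 × 0.77625 = 330 nm

λ_obs ≈ 330 nm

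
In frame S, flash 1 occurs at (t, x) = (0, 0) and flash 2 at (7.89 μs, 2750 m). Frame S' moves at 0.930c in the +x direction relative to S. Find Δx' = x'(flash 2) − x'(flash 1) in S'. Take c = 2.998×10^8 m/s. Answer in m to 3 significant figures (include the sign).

Δx' ≈ 1500 m

γ = 1/√(1 − 0.930²) = 2.7206
Δx' = γ(Δx − vΔt) = 2.7206 × (2750 m − 0.930×(2.998×10^8 m/s)×7.89×10^-6 s)
= 2.7206 × (550.16 m) = 1500 m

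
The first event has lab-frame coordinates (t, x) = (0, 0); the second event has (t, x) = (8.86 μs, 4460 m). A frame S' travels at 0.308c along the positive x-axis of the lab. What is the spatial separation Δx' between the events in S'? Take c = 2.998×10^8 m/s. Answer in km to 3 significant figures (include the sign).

γ = 1/√(1 − 0.308²) = 1.0511
Δx' = γ(Δx − vΔt) = 1.0511 × (4460 m − 0.308×(2.998×10^8 m/s)×8.86×10^-6 s)
= 1.0511 × (3641.9 m) = 3.83 km

Δx' ≈ 3.83 km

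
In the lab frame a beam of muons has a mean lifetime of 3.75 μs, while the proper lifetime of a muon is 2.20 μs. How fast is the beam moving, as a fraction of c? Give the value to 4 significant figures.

γ = Δt/τ₀ = 3.75/2.20 = 1.70455
β = √(1 − 1/γ²) = √(1 − 1/1.70455²) = 0.8098

β ≈ 0.8098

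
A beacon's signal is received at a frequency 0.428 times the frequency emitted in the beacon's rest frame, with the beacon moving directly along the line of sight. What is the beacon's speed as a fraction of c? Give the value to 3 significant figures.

β ≈ 0.690

f_obs/f_src = √((1−β)/(1+β)) = 0.428  ⇒  (1−β)/(1+β) = 0.18318
β = |1 − D²|/(1 + D²) = |1 − 0.18318|/(1 + 0.18318) = 0.690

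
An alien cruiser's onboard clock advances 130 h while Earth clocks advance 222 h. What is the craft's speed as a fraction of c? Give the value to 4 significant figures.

γ = Δt/τ₀ = 222/130 = 1.70769
β = √(1 − 1/γ²) = √(1 − 1/1.70769²) = 0.8106

β ≈ 0.8106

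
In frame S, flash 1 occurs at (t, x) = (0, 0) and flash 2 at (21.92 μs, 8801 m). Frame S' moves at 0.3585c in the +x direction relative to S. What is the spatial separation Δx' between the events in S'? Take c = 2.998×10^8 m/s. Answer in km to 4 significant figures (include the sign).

Δx' ≈ 6.904 km

γ = 1/√(1 − 0.3585²) = 1.07120
Δx' = γ(Δx − vΔt) = 1.07120 × (8801 m − 0.3585×(2.998×10^8 m/s)×21.92×10^-6 s)
= 1.07120 × (6445.08 m) = 6.904 km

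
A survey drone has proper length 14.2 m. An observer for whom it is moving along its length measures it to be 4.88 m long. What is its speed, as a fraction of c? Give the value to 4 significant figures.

γ = L₀/L = 14.2/4.88 = 2.90984
β = √(1 − 1/γ²) = 0.9391

β ≈ 0.9391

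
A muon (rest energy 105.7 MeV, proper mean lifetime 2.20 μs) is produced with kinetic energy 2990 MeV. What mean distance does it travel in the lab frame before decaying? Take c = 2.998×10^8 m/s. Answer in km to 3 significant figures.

d ≈ 19.3 km

γ = 1 + K/(m₀c²) = 1 + 2990/105.7 = 29.288
β = √(1 − 1/γ²) = 0.99942
Dilated lifetime: γτ₀ = 29.288 × 2.20 μs = 64.433 μs
d = βc·γτ₀ = 0.99942 × (2.998×10^8 m/s) × 6.4433×10^-5 s = 19.3 km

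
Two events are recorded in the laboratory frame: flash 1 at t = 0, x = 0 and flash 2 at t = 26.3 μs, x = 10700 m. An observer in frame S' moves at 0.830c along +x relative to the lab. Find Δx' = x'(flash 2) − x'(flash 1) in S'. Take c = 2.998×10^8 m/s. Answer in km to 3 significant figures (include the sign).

γ = 1/√(1 − 0.830²) = 1.7929
Δx' = γ(Δx − vΔt) = 1.7929 × (10700 m − 0.830×(2.998×10^8 m/s)×26.3×10^-6 s)
= 1.7929 × (4155.7 m) = 7.45 km

Δx' ≈ 7.45 km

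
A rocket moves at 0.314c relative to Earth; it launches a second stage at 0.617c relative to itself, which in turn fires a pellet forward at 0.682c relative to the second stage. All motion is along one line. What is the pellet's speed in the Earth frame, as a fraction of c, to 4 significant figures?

u ≈ 0.9543c

Compose boost 2: (0.617 + 0.314)/(1 + 0.617×0.314) = 0.9310/1.19374 = 0.779903
Compose boost 3: (0.682 + 0.779903)/(1 + 0.682×0.779903) = 1.46190/1.53189 = 0.9543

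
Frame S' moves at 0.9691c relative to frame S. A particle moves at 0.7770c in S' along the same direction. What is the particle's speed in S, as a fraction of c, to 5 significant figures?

Relativistic velocity addition: u = (u' + v)/(1 + u'v/c²)
= (0.7770 + 0.9691)/(1 + 0.7770×0.9691) = 1.7461/1.752991 = 0.99607

u ≈ 0.99607c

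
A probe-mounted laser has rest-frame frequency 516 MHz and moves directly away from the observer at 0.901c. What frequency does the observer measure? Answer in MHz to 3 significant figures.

f_obs ≈ 118 MHz

Relativistic Doppler: f_obs = f_src √((1−β)/(1+β))
= 516 × √(0.099000/1.9010) = 516 × 0.22821 = 118 MHz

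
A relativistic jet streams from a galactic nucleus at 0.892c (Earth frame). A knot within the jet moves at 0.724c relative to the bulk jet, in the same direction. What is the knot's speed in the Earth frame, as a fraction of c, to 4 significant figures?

Relativistic velocity addition: u = (u' + v)/(1 + u'v/c²)
= (0.724 + 0.892)/(1 + 0.724×0.892) = 1.616/1.64581 = 0.9819

u ≈ 0.9819c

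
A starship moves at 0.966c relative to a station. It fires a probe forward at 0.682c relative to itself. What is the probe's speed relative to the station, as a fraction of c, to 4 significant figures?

Relativistic velocity addition: u = (u' + v)/(1 + u'v/c²)
= (0.682 + 0.966)/(1 + 0.682×0.966) = 1.648/1.65881 = 0.9935

u ≈ 0.9935c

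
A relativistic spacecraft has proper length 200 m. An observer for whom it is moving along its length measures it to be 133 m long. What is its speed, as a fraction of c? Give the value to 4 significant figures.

γ = L₀/L = 200/133 = 1.50376
β = √(1 − 1/γ²) = 0.7468

β ≈ 0.7468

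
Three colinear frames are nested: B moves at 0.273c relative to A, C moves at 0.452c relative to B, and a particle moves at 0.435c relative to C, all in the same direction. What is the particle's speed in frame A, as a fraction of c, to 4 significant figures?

u ≈ 0.8436c

Compose boost 2: (0.452 + 0.273)/(1 + 0.452×0.273) = 0.7250/1.12340 = 0.645365
Compose boost 3: (0.435 + 0.645365)/(1 + 0.435×0.645365) = 1.08036/1.28073 = 0.8436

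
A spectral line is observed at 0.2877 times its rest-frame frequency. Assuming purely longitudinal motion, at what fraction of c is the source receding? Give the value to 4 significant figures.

f_obs/f_src = √((1−β)/(1+β)) = 0.2877  ⇒  (1−β)/(1+β) = 0.0827713
β = |1 − D²|/(1 + D²) = |1 − 0.0827713|/(1 + 0.0827713) = 0.8471

β ≈ 0.8471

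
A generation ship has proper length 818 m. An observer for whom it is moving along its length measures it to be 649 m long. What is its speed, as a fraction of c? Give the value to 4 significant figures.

β ≈ 0.6087

γ = L₀/L = 818/649 = 1.26040
β = √(1 − 1/γ²) = 0.6087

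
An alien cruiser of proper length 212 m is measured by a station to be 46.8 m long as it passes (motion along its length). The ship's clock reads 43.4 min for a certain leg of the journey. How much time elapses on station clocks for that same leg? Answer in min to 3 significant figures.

Length contraction ⇒ γ = L₀/L = 212/46.8 = 4.5299
Time dilation: Δt = γτ₀ = 4.5299 × 43.4 min = 197 min

Δt ≈ 197 min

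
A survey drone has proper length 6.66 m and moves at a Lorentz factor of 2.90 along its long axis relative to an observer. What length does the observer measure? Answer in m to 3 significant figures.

γ = 2.90 (given)
Length contraction: L = L₀/γ = 6.66/2.90 = 2.30 m

L ≈ 2.30 m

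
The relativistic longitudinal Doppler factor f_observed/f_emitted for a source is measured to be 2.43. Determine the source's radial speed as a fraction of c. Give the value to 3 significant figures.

β ≈ 0.710

f_obs/f_src = √((1+β)/(1−β)) = 2.43  ⇒  (1+β)/(1−β) = 5.9049
β = |1 − D²|/(1 + D²) = |1 − 5.9049|/(1 + 5.9049) = 0.710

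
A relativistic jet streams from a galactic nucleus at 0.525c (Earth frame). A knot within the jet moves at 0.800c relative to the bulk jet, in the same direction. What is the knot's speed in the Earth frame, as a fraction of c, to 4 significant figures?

u ≈ 0.9331c

Relativistic velocity addition: u = (u' + v)/(1 + u'v/c²)
= (0.800 + 0.525)/(1 + 0.800×0.525) = 1.325/1.42000 = 0.9331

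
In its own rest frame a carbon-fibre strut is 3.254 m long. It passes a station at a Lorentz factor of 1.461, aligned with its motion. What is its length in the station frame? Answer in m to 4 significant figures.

L ≈ 2.227 m

γ = 1.461 (given)
Length contraction: L = L₀/γ = 3.254/1.461 = 2.227 m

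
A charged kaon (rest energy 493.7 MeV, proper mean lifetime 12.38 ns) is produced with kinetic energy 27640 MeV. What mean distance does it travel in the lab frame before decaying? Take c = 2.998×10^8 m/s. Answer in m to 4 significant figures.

d ≈ 211.5 m

γ = 1 + K/(m₀c²) = 1 + 27640/493.7 = 56.9854
β = √(1 − 1/γ²) = 0.999846
Dilated lifetime: γτ₀ = 56.9854 × 12.38 ns = 705.479 ns
d = βc·γτ₀ = 0.999846 × (2.998×10^8 m/s) × 7.05479×10^-7 s = 211.5 m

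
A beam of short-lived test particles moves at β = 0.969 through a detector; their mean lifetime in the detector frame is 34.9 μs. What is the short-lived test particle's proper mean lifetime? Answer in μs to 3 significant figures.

γ = 1/√(1 − 0.969²) = 4.0476
Proper time: τ₀ = Δt/γ = 34.9/4.0476 = 8.62 μs

τ₀ ≈ 8.62 μs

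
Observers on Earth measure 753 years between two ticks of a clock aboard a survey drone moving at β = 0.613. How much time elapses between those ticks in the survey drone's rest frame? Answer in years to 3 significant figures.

γ = 1/√(1 − 0.613²) = 1.2657
Proper time: τ₀ = Δt/γ = 753/1.2657 = 595 years

τ₀ ≈ 595 years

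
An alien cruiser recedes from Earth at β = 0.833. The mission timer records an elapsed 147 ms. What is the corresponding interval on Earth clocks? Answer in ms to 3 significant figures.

Δt ≈ 266 ms

γ = 1/√(1 − 0.833²) = 1.8074
Time dilation: Δt = γτ₀ = 1.8074 × 147 ms = 266 ms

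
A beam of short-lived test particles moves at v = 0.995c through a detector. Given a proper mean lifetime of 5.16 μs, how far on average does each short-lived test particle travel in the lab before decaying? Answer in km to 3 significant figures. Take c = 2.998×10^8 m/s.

d ≈ 15.4 km

γ = 1/√(1 − 0.995²) = 10.013
Dilated lifetime: Δt = γτ₀ = 10.013 × 5.16 μs = 51.665 μs
d = vΔt = 0.995c × 51.665 μs = 2.9830×10^8 m/s × 5.1665×10^-5 s = 15.4 km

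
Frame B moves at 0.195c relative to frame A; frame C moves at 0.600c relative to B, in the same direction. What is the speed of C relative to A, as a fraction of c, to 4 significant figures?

u ≈ 0.7117c

Compose boost 2: (0.600 + 0.195)/(1 + 0.600×0.195) = 0.7950/1.11700 = 0.7117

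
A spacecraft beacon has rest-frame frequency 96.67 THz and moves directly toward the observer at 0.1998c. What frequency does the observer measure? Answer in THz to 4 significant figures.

Relativistic Doppler: f_obs = f_src √((1+β)/(1−β))
= 96.67 × √(1.19980/0.800200) = 96.67 × 1.22449 = 118.4 THz

f_obs ≈ 118.4 THz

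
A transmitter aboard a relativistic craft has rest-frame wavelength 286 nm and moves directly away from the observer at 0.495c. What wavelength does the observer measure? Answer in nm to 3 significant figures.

λ_obs ≈ 492 nm

Relativistic Doppler: λ_obs = λ_src √((1+β)/(1−β))
= 286 × √(1.4950/0.50500) = 286 × 1.7206 = 492 nm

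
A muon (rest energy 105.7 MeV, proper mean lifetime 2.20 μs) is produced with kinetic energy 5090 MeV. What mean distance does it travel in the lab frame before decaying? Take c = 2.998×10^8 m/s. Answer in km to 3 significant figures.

γ = 1 + K/(m₀c²) = 1 + 5090/105.7 = 49.155
β = √(1 − 1/γ²) = 0.99979
Dilated lifetime: γτ₀ = 49.155 × 2.20 μs = 108.14 μs
d = βc·γτ₀ = 0.99979 × (2.998×10^8 m/s) × 0.00010814 s = 32.4 km

d ≈ 32.4 km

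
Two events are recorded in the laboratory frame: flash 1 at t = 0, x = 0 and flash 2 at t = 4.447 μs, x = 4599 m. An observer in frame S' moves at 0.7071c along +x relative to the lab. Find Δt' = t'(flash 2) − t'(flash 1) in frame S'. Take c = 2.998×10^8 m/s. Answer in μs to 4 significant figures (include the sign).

γ = 1/√(1 − 0.7071²) = 1.41420
Δt' = γ(Δt − vΔx/c²) = 1.41420 × (4.447 μs − 0.7071×4599 m / (2.998×10^8 m/s))
= 1.41420 × (-6.40007 μs) = -9.051 μs

Δt' ≈ -9.051 μs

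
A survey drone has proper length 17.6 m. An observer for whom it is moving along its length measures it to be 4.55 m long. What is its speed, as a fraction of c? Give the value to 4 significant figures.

γ = L₀/L = 17.6/4.55 = 3.86813
β = √(1 − 1/γ²) = 0.9660

β ≈ 0.9660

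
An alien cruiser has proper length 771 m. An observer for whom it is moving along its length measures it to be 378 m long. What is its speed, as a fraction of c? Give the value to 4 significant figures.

β ≈ 0.8716

γ = L₀/L = 771/378 = 2.03968
β = √(1 − 1/γ²) = 0.8716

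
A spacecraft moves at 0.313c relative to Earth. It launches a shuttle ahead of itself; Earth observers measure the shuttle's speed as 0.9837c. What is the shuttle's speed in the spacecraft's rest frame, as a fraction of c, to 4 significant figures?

Inverse velocity addition: u' = (u − v)/(1 − uv/c²)
= (0.9837 − 0.313)/(1 − 0.9837×0.313) = 0.6707/0.692102 = 0.9691

u' ≈ 0.9691c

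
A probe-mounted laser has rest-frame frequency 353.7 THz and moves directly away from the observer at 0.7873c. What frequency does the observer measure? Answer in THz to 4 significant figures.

f_obs ≈ 122.0 THz

Relativistic Doppler: f_obs = f_src √((1−β)/(1+β))
= 353.7 × √(0.212700/1.78730) = 353.7 × 0.344973 = 122.0 THz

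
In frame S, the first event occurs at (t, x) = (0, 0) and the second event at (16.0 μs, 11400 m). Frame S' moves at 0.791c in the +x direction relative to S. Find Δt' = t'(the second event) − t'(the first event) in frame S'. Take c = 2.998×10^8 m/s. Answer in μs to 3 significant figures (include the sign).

Δt' ≈ -23.0 μs

γ = 1/√(1 − 0.791²) = 1.6345
Δt' = γ(Δt − vΔx/c²) = 1.6345 × (16.0 μs − 0.791×11400 m / (2.998×10^8 m/s))
= 1.6345 × (-14.078 μs) = -23.0 μs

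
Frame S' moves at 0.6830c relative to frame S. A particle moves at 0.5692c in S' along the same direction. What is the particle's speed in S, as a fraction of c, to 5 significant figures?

Relativistic velocity addition: u = (u' + v)/(1 + u'v/c²)
= (0.5692 + 0.6830)/(1 + 0.5692×0.6830) = 1.2522/1.388764 = 0.90167

u ≈ 0.90167c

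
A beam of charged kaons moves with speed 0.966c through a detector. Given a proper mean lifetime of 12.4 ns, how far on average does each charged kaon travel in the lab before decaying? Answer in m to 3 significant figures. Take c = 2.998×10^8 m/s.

d ≈ 13.9 m

γ = 1/√(1 − 0.966²) = 3.8678
Dilated lifetime: Δt = γτ₀ = 3.8678 × 12.4 ns = 47.961 ns
d = vΔt = 0.966c × 47.961 ns = 2.8961×10^8 m/s × 4.7961×10^-8 s = 13.9 m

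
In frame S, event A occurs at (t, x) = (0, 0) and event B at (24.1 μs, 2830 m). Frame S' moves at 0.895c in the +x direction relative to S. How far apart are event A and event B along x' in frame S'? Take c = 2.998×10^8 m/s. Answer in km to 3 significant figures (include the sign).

γ = 1/√(1 − 0.895²) = 2.2418
Δx' = γ(Δx − vΔt) = 2.2418 × (2830 m − 0.895×(2.998×10^8 m/s)×24.1×10^-6 s)
= 2.2418 × (-3636.5 m) = -8.15 km

Δx' ≈ -8.15 km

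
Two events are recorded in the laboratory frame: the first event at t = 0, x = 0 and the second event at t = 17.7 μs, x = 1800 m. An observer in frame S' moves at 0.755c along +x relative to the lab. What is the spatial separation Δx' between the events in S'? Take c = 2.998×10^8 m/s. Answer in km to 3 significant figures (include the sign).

Δx' ≈ -3.36 km

γ = 1/√(1 − 0.755²) = 1.5250
Δx' = γ(Δx − vΔt) = 1.5250 × (1800 m − 0.755×(2.998×10^8 m/s)×17.7×10^-6 s)
= 1.5250 × (-2206.4 m) = -3.36 km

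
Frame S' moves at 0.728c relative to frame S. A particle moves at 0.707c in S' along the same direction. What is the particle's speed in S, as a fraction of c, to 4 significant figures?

Relativistic velocity addition: u = (u' + v)/(1 + u'v/c²)
= (0.707 + 0.728)/(1 + 0.707×0.728) = 1.435/1.51470 = 0.9474

u ≈ 0.9474c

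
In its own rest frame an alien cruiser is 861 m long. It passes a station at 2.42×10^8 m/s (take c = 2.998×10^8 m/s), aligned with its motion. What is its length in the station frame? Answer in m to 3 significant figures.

L ≈ 508 m

β = v/c = 2.42×10^8 / 2.998×10^8 = 0.80720
γ = 1/√(1 − 0.80720²) = 1.6941
Length contraction: L = L₀/γ = 861/1.6941 = 508 m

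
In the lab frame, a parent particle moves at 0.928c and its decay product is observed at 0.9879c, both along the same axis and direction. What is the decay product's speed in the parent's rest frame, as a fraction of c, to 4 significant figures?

u' ≈ 0.7197c

Inverse velocity addition: u' = (u − v)/(1 − uv/c²)
= (0.9879 − 0.928)/(1 − 0.9879×0.928) = 0.05990/0.0832288 = 0.7197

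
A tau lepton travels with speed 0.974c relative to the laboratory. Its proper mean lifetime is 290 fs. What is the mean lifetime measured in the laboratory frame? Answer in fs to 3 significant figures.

Δt ≈ 1280 fs

γ = 1/√(1 − 0.974²) = 4.4141
Time dilation: Δt = γτ₀ = 4.4141 × 290 fs = 1280 fs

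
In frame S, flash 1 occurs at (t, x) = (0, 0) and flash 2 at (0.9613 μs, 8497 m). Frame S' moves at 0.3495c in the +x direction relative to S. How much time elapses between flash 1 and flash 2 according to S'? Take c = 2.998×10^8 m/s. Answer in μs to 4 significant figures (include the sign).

Δt' ≈ -9.546 μs

γ = 1/√(1 − 0.3495²) = 1.06731
Δt' = γ(Δt − vΔx/c²) = 1.06731 × (0.9613 μs − 0.3495×8497 m / (2.998×10^8 m/s))
= 1.06731 × (-8.94431 μs) = -9.546 μs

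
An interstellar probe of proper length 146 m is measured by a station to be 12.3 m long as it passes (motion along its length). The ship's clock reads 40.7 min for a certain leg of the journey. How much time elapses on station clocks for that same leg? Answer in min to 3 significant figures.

Length contraction ⇒ γ = L₀/L = 146/12.3 = 11.870
Time dilation: Δt = γτ₀ = 11.870 × 40.7 min = 483 min

Δt ≈ 483 min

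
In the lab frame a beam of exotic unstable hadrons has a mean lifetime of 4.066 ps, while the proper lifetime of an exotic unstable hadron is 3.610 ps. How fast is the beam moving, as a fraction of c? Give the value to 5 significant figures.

γ = Δt/τ₀ = 4.066/3.610 = 1.126316
β = √(1 − 1/γ²) = √(1 − 1/1.126316²) = 0.46013

β ≈ 0.46013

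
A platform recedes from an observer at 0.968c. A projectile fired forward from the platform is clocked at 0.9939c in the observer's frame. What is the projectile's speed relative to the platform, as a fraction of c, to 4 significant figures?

Inverse velocity addition: u' = (u − v)/(1 − uv/c²)
= (0.9939 − 0.968)/(1 − 0.9939×0.968) = 0.02590/0.0379048 = 0.6833

u' ≈ 0.6833c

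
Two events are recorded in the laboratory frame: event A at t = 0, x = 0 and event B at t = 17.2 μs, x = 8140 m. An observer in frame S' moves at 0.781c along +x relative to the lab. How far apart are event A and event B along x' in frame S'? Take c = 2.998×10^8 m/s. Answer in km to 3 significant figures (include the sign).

Δx' ≈ 6.59 km

γ = 1/√(1 − 0.781²) = 1.6012
Δx' = γ(Δx − vΔt) = 1.6012 × (8140 m − 0.781×(2.998×10^8 m/s)×17.2×10^-6 s)
= 1.6012 × (4112.7 m) = 6.59 km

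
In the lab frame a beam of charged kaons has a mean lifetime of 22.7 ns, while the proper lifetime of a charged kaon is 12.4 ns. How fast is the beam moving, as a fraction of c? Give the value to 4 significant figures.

γ = Δt/τ₀ = 22.7/12.4 = 1.83065
β = √(1 − 1/γ²) = √(1 − 1/1.83065²) = 0.8376

β ≈ 0.8376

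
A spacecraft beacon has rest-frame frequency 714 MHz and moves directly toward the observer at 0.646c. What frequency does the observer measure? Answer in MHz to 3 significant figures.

Relativistic Doppler: f_obs = f_src √((1+β)/(1−β))
= 714 × √(1.6460/0.35400) = 714 × 2.1563 = 1540 MHz

f_obs ≈ 1540 MHz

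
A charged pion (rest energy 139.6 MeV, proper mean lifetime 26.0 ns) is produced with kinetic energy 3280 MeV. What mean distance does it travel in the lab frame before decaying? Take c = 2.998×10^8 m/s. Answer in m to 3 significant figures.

d ≈ 191 m

γ = 1 + K/(m₀c²) = 1 + 3280/139.6 = 24.496
β = √(1 − 1/γ²) = 0.99917
Dilated lifetime: γτ₀ = 24.496 × 26.0 ns = 636.89 ns
d = βc·γτ₀ = 0.99917 × (2.998×10^8 m/s) × 6.3689×10^-7 s = 191 m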